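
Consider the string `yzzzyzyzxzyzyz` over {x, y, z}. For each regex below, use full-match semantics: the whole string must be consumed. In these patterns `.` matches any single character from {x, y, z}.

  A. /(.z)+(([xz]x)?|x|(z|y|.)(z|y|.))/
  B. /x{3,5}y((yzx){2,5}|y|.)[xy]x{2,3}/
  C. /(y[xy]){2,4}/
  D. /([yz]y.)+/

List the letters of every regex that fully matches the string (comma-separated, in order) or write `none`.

A → match
B → no match — must start with `x`
C → no match
D → no match

A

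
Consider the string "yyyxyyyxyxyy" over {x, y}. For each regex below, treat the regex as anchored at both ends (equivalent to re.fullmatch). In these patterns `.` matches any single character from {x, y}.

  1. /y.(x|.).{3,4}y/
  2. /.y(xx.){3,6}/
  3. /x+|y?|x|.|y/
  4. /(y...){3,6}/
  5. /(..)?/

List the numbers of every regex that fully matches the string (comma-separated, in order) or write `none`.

1 → no match
2 → no match
3 → no match
4 → match
5 → no match

4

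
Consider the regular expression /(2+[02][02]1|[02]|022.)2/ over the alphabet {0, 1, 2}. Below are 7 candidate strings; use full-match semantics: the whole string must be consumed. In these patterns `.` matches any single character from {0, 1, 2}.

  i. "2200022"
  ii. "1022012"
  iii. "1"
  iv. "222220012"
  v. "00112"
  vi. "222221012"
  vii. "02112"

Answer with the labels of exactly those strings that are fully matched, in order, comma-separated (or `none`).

i → no match
ii → no match
iii → no match — must end with "2"
iv → match
v → no match
vi → no match
vii → no match

iv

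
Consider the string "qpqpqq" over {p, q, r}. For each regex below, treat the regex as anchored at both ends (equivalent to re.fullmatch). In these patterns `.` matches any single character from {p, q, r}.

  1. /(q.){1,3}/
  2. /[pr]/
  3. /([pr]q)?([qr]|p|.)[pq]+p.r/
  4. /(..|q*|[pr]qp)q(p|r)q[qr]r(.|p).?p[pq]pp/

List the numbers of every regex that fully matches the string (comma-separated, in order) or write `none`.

1

1 → match
2 → no match
3 → no match — must end with "r"
4 → no match — must end with "pp"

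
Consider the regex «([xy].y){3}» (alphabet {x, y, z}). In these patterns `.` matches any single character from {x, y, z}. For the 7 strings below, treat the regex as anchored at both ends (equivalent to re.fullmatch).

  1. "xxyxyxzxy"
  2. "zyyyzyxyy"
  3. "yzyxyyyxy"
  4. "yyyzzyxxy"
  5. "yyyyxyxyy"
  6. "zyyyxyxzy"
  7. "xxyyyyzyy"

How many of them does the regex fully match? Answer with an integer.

2

1 → no match
2 → no match
3 → match
4 → no match
5 → match
6 → no match
7 → no match
Total matched: 2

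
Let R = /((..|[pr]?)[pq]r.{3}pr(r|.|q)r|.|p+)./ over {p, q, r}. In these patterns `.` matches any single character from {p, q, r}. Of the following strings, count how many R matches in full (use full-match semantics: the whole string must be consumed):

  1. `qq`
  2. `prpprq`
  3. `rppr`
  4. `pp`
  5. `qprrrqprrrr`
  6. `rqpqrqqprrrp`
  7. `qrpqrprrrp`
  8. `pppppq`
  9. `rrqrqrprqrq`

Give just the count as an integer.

4

1 → match
2 → no match
3 → no match
4 → match
5 → no match
6 → no match
7 → match
8 → match
9 → no match
Total matched: 4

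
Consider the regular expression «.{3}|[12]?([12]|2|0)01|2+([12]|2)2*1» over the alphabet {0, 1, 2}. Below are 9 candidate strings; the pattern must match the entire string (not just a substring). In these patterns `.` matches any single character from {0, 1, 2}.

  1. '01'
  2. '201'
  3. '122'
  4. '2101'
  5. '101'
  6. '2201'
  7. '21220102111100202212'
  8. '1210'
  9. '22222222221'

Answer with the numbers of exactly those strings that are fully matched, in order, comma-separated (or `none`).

1. '01' → no match
2. '201' → match
3. '122' → match
4. '2101' → match
5. '101' → match
6. '2201' → match
7 → no match
8. '1210' → no match
9. '22222222221' → match

2, 3, 4, 5, 6, 9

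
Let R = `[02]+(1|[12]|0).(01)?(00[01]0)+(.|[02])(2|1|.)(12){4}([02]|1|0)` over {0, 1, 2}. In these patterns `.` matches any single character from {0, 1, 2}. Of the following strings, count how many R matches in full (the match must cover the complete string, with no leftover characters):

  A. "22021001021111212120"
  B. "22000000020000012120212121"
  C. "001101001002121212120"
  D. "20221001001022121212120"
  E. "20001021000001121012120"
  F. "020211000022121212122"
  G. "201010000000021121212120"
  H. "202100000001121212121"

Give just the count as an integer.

4

A → no match
B → no match
C → match
D → match
E → no match
F → match
G → match
H → no match
Total matched: 4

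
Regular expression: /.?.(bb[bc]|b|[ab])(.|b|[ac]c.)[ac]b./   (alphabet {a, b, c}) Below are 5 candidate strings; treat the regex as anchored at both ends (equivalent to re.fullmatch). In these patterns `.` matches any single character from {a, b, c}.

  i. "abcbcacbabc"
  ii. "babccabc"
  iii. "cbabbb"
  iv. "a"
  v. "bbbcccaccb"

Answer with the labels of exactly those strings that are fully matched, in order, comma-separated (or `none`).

none

i → no match
ii → no match
iii → no match
iv → no match
v → no match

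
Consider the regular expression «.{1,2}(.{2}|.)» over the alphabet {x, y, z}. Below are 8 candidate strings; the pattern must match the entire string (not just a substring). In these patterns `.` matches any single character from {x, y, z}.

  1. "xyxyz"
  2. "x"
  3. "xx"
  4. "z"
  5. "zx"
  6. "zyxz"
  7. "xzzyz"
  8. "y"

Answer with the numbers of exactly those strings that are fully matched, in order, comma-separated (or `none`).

1. "xyxyz" → no match
2. "x" → no match
3. "xx" → match
4. "z" → no match
5. "zx" → match
6. "zyxz" → match
7. "xzzyz" → no match
8. "y" → no match

3, 5, 6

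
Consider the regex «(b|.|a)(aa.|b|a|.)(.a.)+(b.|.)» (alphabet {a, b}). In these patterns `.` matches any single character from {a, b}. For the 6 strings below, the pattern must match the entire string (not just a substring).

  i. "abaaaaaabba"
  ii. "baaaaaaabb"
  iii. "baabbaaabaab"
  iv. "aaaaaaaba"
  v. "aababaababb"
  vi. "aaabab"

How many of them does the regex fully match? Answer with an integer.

i. "abaaaaaabba" → no match
ii. "baaaaaaabb" → match
iii. "baabbaaabaab" → no match
iv. "aaaaaaaba" → match
v. "aababaababb" → no match
vi. "aaabab" → no match
Total matched: 2

2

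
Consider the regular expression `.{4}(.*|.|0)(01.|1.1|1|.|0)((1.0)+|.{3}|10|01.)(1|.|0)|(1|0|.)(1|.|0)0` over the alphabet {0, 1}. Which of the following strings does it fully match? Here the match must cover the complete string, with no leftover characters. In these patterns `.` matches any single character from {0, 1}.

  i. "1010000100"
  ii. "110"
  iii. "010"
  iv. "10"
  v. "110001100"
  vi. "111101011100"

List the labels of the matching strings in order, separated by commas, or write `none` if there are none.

i → match
ii → match
iii → match
iv → no match
v → match
vi → match

i, ii, iii, v, vi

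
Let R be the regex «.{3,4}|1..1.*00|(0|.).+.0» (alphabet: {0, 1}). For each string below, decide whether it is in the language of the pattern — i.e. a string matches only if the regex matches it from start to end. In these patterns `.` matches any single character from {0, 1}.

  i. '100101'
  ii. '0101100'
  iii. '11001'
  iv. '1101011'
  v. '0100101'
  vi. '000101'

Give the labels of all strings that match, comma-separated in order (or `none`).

ii

i → no match
ii → match
iii → no match
iv → no match
v → no match
vi → no match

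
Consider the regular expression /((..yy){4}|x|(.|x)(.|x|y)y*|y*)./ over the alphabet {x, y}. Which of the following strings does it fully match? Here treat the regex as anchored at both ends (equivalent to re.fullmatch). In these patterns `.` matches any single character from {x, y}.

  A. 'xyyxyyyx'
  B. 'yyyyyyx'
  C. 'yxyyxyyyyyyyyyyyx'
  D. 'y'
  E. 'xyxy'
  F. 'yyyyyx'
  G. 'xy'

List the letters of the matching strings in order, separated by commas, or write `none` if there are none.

A → no match
B → match
C → match
D → match
E → no match
F → match
G → match

B, C, D, F, G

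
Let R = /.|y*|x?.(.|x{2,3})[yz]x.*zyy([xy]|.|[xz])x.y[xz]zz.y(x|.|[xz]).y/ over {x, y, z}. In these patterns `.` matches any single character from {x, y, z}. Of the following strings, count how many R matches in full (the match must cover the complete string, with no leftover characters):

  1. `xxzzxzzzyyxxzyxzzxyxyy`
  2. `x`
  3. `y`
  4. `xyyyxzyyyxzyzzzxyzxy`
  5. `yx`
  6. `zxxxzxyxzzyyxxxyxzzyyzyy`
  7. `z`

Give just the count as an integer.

1 → match
2 → match
3 → match
4 → match
5 → no match
6 → match
7 → match
Total matched: 6

6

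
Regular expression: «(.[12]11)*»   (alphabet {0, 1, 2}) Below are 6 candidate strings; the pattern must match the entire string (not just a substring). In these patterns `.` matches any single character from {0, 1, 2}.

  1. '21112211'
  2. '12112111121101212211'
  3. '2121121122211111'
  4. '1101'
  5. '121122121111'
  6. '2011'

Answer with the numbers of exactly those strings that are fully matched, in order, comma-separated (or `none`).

1. '21112211' → match
2 → no match
3 → no match
4. '1101' → no match
5. '121122121111' → no match
6. '2011' → no match

1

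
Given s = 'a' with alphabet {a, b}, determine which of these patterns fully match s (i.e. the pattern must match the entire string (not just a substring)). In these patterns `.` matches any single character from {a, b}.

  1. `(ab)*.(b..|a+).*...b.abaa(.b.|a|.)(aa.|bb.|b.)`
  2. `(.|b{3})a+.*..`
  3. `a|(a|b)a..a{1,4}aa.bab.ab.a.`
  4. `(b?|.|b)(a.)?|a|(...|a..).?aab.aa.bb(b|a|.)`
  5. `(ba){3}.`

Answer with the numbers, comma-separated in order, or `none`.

3, 4

1 → no match
2 → no match
3 → match
4 → match
5 → no match — must start with 'ba'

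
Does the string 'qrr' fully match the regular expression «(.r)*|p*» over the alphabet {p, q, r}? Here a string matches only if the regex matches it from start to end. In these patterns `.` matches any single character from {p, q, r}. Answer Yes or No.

No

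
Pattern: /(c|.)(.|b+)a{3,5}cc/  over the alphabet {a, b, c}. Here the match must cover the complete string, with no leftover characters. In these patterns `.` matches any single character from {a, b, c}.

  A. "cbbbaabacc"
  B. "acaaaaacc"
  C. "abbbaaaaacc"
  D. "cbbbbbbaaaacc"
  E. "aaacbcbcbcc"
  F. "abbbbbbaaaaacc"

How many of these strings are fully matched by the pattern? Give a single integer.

A → no match
B → match
C → match
D → match
E → no match — must end with "acc"
F → match
Total matched: 4

4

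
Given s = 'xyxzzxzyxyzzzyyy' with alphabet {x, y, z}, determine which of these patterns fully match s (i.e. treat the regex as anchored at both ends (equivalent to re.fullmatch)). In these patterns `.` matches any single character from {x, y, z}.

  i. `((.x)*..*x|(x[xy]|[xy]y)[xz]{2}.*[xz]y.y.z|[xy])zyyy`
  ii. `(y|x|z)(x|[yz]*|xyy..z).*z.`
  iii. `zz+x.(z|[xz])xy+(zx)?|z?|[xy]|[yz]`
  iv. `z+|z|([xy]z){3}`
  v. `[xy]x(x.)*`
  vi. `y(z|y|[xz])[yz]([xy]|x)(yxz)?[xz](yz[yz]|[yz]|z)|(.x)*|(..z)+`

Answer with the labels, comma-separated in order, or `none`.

i → match
ii → no match
iii → no match
iv → no match — must end with 'z'
v → no match
vi → no match

i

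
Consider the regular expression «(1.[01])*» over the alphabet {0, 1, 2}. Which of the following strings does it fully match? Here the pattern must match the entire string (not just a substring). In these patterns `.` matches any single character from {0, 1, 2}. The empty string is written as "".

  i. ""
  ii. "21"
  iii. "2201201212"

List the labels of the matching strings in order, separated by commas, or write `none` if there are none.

i → match
ii → no match
iii → no match

i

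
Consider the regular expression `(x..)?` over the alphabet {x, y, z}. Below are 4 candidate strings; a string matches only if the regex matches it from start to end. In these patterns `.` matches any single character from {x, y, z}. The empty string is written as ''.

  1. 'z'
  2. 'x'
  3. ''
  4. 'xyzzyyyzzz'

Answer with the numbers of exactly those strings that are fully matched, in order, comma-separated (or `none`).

1 → no match
2 → no match
3 → match
4 → no match

3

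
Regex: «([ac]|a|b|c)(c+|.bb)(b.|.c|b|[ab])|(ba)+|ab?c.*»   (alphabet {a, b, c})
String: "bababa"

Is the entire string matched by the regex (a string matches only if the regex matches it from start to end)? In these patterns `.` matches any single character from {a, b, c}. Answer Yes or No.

Yes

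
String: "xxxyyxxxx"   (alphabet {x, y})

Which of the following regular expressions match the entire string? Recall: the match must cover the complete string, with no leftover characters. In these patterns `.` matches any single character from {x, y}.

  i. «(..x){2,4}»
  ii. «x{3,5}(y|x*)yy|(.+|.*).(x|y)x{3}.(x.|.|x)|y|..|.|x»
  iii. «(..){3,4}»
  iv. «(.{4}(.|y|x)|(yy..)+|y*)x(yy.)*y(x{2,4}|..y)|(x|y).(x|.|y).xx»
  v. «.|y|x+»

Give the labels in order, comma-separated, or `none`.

i

i → match
ii → no match
iii → no match
iv → no match
v → no match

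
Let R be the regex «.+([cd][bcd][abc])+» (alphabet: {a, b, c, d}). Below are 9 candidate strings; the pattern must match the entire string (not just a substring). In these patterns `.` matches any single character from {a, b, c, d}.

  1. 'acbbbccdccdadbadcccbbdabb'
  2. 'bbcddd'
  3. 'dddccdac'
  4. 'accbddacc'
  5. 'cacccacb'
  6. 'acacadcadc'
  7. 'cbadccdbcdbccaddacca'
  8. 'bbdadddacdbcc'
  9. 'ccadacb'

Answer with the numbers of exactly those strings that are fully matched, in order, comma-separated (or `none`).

1 → no match
2 → no match
3 → no match
4 → no match
5 → no match
6 → no match
7 → match
8 → no match
9 → no match

7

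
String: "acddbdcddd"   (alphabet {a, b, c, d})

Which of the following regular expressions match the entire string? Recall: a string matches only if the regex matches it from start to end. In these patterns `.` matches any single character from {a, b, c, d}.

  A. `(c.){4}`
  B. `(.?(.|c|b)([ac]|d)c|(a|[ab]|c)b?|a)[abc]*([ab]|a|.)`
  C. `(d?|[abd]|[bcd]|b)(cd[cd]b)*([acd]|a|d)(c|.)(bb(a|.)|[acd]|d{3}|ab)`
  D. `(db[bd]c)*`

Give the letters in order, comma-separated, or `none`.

A → no match — must start with "c"
B → no match
C → match
D → no match

C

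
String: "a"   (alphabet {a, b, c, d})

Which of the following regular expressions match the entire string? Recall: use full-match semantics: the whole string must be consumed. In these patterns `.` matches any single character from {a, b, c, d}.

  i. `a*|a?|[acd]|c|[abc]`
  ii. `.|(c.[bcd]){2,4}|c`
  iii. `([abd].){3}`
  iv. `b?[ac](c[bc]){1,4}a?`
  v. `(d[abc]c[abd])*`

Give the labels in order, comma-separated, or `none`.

i, ii

i → match
ii → match
iii → no match
iv → no match
v → no match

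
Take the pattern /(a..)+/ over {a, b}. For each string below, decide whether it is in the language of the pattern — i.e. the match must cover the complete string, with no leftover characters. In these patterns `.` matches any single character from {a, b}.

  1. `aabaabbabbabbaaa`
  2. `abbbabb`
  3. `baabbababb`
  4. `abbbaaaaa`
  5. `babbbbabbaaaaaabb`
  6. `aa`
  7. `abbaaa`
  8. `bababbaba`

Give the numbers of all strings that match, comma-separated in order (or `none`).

7

1 → no match
2 → no match
3 → no match — must start with `a`
4 → no match
5 → no match — must start with `a`
6 → no match
7 → match
8 → no match — must start with `a`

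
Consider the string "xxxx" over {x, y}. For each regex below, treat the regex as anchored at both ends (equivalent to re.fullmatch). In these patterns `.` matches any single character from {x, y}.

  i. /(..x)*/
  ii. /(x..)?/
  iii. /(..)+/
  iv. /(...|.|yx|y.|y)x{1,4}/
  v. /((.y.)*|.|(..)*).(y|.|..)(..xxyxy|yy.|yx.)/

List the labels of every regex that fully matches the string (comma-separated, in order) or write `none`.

iii, iv

i → no match
ii → no match
iii → match
iv → match
v → no match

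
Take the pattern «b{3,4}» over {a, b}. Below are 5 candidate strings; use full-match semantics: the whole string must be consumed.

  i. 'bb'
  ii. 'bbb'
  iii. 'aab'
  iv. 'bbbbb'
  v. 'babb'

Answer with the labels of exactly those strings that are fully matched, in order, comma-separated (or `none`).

ii

i → no match
ii → match
iii → no match — must start with 'b'
iv → no match
v → no match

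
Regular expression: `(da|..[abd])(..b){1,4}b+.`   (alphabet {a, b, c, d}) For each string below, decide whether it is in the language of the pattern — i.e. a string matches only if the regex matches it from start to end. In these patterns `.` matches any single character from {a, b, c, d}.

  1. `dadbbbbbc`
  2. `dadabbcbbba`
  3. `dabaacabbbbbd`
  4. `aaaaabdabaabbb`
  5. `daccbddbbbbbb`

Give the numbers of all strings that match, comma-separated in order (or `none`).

1, 2, 4, 5

1 → match
2 → match
3 → no match
4 → match
5 → match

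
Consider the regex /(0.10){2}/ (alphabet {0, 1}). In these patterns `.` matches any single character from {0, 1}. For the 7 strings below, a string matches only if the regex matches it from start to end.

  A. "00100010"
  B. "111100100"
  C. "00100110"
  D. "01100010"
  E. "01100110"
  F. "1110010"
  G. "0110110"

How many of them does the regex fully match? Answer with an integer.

4

A. "00100010" → match
B. "111100100" → no match — must start with "0"
C. "00100110" → match
D. "01100010" → match
E. "01100110" → match
F. "1110010" → no match — must start with "0"
G. "0110110" → no match
Total matched: 4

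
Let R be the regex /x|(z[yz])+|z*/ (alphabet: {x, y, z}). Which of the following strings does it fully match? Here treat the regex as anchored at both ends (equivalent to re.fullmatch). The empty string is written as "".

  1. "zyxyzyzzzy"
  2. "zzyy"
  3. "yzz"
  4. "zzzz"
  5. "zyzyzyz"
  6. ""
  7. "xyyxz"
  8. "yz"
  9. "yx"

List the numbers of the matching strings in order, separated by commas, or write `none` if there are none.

1 → no match
2 → no match
3 → no match
4 → match
5 → no match
6 → match
7 → no match
8 → no match
9 → no match

4, 6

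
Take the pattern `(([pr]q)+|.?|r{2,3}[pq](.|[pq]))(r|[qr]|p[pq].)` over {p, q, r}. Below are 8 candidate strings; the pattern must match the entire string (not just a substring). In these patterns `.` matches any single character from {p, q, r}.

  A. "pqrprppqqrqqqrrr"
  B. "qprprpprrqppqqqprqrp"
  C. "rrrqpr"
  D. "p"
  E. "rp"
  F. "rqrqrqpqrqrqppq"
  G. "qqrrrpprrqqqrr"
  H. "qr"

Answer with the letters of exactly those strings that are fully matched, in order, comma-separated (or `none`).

C, F, H

A → no match
B → no match
C → match
D → no match
E → no match
F → match
G → no match
H → match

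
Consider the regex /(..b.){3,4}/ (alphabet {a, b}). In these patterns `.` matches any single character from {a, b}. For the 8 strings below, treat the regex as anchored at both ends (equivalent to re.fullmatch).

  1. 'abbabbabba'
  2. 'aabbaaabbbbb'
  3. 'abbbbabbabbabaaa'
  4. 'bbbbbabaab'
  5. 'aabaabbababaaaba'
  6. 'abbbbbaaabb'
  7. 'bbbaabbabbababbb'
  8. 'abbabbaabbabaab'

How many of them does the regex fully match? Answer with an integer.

1

1 → no match
2 → no match
3 → no match
4 → no match
5 → match
6 → no match
7 → no match
8 → no match
Total matched: 1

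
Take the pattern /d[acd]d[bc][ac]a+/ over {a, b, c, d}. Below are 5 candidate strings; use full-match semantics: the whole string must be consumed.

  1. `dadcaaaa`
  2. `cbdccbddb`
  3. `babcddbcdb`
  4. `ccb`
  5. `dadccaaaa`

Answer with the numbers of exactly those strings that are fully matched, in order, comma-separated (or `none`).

1, 5

1 → match
2 → no match — must start with `d`
3 → no match — must start with `d`
4 → no match — must start with `d`
5 → match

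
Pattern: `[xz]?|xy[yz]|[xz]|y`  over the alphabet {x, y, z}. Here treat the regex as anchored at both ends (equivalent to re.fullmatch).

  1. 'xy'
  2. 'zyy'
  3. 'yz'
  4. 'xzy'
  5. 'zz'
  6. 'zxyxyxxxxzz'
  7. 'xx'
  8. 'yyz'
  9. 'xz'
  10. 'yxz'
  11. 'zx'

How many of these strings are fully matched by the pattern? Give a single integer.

0

1 → no match
2 → no match
3 → no match
4 → no match
5 → no match
6 → no match
7 → no match
8 → no match
9 → no match
10 → no match
11 → no match
Total matched: 0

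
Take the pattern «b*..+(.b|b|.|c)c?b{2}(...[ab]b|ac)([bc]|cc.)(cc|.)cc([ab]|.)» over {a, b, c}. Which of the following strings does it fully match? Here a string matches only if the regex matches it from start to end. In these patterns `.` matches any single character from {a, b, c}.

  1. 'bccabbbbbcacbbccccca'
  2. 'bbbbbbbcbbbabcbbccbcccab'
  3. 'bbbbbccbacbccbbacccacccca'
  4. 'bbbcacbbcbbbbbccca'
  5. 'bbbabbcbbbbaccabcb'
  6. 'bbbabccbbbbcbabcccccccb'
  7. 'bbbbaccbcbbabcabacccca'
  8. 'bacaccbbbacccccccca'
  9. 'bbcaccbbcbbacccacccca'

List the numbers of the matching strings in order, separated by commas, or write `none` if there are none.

1, 3, 4, 6, 8, 9

1 → match
2 → no match
3 → match
4 → match
5 → no match
6 → match
7 → no match
8 → match
9 → match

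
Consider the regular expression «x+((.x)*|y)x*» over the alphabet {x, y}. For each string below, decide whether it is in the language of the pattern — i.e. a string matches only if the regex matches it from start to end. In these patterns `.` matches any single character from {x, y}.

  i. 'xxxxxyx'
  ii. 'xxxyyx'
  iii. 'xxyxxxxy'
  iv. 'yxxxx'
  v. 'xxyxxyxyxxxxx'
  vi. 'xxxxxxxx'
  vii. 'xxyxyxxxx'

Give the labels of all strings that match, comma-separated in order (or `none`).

i, vi, vii

i → match
ii → no match
iii → no match
iv → no match — must start with 'x'
v → no match
vi → match
vii → match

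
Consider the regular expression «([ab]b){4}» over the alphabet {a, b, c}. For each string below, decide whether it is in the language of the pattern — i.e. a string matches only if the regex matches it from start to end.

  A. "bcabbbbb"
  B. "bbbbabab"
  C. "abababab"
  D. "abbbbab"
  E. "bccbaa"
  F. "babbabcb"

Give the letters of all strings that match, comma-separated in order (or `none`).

A → no match
B → match
C → match
D → no match
E → no match — must end with "b"
F → no match

B, C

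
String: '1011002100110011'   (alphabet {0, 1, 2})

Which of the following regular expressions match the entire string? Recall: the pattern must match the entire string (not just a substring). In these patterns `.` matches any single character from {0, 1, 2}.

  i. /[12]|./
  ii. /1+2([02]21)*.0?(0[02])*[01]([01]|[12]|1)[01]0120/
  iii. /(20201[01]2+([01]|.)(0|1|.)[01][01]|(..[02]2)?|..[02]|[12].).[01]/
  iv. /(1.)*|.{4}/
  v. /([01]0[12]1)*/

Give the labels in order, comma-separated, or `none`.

i → no match
ii → no match — must end with '0120'
iii → no match
iv → no match
v → match

v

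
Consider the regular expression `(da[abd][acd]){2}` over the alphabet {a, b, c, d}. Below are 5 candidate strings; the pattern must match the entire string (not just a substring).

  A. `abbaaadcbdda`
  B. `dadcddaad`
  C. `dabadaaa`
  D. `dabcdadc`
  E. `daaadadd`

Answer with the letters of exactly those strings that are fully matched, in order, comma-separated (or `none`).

A. `abbaaadcbdda` → no match — must start with `da`
B. `dadcddaad` → no match
C. `dabadaaa` → match
D. `dabcdadc` → match
E. `daaadadd` → match

C, D, E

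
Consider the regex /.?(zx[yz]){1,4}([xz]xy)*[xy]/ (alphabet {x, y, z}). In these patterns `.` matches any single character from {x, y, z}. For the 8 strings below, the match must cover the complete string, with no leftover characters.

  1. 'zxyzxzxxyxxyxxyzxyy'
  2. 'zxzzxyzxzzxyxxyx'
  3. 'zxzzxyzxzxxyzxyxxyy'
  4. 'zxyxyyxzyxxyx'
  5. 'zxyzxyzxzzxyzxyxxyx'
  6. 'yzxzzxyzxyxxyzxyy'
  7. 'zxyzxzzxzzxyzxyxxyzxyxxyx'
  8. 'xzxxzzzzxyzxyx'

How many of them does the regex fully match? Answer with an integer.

1 → match
2 → match
3 → match
4 → no match
5 → match
6 → match
7 → match
8 → no match
Total matched: 6

6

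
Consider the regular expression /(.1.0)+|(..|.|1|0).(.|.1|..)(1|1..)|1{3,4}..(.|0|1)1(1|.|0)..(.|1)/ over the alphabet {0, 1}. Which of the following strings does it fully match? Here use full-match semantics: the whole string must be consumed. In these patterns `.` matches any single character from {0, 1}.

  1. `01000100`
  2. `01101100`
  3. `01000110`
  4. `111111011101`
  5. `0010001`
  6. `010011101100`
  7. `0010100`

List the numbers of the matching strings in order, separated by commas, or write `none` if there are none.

1 → match
2 → match
3 → match
4 → match
5 → no match
6 → match
7 → match

1, 2, 3, 4, 6, 7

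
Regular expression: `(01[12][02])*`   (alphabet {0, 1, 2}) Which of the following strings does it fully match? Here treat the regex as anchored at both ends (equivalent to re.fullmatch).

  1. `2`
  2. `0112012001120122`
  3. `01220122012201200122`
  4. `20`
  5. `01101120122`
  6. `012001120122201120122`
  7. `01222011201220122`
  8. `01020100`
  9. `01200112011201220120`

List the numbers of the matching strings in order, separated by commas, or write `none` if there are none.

1 → no match
2 → match
3 → match
4 → no match
5 → no match
6 → no match
7 → no match
8 → no match
9 → match

2, 3, 9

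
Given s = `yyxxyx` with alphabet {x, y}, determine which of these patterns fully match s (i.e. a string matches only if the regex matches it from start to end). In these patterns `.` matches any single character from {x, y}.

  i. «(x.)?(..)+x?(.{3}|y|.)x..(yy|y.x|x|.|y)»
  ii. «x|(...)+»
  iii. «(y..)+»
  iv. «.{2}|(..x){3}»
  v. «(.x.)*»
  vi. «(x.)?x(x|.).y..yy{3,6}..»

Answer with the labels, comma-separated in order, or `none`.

ii

i → no match
ii → match
iii → no match
iv → no match
v → no match
vi → no match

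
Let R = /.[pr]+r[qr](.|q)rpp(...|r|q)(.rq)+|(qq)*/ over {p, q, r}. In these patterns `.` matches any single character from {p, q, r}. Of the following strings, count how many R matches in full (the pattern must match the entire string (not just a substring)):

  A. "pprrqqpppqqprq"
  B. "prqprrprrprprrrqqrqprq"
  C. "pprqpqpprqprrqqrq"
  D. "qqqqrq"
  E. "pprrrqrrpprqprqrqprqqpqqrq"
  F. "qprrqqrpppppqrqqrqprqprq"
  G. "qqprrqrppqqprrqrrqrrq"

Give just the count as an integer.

1

A → no match
B → no match
C → no match
D → no match
E → no match
F → match
G → no match
Total matched: 1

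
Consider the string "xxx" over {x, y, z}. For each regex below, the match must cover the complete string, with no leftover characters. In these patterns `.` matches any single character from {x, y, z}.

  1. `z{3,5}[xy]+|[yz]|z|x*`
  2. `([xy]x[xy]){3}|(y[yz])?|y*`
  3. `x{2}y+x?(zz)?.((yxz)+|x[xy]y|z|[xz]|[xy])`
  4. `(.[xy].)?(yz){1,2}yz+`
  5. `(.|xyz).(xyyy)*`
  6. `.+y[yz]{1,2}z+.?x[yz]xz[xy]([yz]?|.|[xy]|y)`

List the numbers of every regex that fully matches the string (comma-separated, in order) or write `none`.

1 → match
2 → no match
3 → no match
4 → no match — must end with "z"
5 → no match
6 → no match

1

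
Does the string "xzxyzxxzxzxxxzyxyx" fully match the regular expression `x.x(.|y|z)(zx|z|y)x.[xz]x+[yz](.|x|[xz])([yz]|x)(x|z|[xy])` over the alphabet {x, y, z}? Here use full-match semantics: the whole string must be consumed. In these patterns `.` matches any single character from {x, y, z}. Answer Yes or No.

No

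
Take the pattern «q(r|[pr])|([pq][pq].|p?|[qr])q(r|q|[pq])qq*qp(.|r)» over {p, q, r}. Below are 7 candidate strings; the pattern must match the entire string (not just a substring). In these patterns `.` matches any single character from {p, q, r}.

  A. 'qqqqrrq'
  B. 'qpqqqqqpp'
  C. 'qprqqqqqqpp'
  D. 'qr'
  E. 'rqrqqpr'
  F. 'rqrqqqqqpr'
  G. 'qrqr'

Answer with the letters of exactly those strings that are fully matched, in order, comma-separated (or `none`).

A → no match
B → match
C → match
D → match
E → match
F → match
G → no match

B, C, D, E, F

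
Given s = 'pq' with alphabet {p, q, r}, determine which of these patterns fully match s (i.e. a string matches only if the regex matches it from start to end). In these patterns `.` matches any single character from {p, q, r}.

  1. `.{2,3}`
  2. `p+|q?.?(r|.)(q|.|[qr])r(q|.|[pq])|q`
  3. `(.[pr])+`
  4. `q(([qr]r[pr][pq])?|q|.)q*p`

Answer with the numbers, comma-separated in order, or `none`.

1

1 → match
2 → no match
3 → no match
4 → no match — must start with 'q'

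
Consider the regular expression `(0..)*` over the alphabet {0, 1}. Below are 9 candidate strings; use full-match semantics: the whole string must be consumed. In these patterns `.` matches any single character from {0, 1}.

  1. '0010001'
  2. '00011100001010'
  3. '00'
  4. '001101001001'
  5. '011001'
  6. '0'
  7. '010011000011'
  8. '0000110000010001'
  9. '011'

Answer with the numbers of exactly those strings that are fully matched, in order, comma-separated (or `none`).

1 → no match
2 → no match
3 → no match
4 → no match
5 → match
6 → no match
7 → match
8 → no match
9 → match

5, 7, 9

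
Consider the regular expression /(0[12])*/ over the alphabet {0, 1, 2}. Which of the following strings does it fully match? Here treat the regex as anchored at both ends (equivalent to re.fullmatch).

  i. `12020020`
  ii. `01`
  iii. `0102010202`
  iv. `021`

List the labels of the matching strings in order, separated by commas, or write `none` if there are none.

i → no match
ii → match
iii → match
iv → no match

ii, iii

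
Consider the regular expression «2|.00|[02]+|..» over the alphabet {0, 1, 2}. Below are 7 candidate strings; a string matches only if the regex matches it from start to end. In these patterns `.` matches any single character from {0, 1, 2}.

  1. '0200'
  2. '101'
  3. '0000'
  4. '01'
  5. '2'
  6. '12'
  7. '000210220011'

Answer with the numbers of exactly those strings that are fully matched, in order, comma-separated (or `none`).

1, 3, 4, 5, 6

1. '0200' → match
2. '101' → no match
3. '0000' → match
4. '01' → match
5. '2' → match
6. '12' → match
7. '000210220011' → no match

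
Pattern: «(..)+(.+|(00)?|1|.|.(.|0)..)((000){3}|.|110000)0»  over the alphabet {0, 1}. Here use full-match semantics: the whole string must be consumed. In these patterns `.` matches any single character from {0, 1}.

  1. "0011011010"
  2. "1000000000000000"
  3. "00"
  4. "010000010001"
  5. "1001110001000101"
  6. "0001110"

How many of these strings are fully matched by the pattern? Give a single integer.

1 → match
2 → match
3 → no match
4 → no match — must end with "0"
5 → no match — must end with "0"
6 → match
Total matched: 3

3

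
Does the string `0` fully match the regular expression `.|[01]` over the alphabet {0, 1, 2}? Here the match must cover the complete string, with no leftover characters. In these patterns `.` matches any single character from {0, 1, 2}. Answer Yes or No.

Yes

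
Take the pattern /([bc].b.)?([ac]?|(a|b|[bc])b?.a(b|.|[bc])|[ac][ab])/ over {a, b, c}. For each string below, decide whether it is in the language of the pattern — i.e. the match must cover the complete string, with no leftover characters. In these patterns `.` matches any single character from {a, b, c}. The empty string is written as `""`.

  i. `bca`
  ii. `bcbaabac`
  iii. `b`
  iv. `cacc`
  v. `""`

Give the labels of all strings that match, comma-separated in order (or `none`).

ii, v

i → no match
ii → match
iii → no match
iv → no match
v → match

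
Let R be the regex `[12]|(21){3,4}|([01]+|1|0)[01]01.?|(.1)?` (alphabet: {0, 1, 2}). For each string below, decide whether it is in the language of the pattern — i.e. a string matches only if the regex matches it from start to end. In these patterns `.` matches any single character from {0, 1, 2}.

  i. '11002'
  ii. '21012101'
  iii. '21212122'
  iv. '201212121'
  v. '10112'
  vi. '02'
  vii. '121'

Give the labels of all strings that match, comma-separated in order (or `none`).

none

i → no match
ii → no match
iii → no match
iv → no match
v → no match
vi → no match
vii → no match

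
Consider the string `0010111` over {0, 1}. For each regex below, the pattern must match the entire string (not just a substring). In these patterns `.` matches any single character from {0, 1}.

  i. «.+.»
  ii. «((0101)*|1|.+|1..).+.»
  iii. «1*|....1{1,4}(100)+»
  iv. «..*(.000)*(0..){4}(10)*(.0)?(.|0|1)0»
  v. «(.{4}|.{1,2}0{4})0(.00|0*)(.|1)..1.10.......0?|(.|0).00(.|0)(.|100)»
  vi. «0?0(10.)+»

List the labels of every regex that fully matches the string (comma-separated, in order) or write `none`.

i → match
ii → match
iii → no match
iv → no match — must end with `0`
v → no match
vi → no match

i, ii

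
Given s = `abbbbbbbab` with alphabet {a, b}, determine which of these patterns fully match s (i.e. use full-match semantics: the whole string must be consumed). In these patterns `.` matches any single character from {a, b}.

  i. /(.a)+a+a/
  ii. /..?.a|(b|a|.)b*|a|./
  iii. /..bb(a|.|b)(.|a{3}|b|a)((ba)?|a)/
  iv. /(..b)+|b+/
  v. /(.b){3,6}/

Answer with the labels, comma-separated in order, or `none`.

i → no match — must end with `aa`
ii → no match
iii → no match
iv → no match
v → match

v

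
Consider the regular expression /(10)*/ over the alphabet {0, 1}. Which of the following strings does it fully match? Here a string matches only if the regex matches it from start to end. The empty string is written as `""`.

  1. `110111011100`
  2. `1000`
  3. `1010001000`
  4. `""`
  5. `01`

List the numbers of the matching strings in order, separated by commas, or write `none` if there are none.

1 → no match
2 → no match
3 → no match
4 → match
5 → no match

4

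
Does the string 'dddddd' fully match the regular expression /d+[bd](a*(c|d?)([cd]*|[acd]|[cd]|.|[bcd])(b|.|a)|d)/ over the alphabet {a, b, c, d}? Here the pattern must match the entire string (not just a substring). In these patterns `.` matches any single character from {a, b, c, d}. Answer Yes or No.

Yes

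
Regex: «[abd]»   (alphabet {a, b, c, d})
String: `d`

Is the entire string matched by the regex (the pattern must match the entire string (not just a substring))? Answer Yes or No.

Yes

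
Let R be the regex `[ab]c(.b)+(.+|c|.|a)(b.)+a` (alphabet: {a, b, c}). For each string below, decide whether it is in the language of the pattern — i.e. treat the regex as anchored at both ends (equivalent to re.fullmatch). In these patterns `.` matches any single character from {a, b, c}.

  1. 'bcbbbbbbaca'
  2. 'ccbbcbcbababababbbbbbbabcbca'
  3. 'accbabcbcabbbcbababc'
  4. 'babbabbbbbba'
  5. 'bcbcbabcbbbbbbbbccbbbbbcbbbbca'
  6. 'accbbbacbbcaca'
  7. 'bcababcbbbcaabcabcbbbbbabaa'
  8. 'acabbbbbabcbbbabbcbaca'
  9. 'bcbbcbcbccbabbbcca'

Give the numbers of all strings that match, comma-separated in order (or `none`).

1 → no match
2 → no match
3 → no match — must end with 'a'
4 → no match
5 → no match
6 → no match
7 → match
8 → no match
9 → no match

7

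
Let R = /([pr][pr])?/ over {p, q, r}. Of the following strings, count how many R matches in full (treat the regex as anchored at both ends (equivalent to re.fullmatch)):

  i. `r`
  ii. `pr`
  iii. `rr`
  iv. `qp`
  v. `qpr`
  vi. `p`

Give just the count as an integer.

2

i. `r` → no match
ii. `pr` → match
iii. `rr` → match
iv. `qp` → no match
v. `qpr` → no match
vi. `p` → no match
Total matched: 2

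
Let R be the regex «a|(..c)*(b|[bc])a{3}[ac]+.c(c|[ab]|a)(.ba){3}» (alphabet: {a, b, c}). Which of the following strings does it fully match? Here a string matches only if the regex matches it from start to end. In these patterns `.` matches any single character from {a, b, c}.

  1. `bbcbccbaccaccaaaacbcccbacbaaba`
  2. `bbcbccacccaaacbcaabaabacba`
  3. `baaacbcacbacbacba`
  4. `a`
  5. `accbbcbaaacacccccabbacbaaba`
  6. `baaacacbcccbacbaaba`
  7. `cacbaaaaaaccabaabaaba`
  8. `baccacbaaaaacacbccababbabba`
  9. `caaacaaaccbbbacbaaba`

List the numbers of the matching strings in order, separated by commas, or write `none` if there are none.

1, 2, 3, 4, 5, 6, 7, 8, 9

1 → match
2 → match
3 → match
4 → match
5 → match
6 → match
7 → match
8 → match
9 → match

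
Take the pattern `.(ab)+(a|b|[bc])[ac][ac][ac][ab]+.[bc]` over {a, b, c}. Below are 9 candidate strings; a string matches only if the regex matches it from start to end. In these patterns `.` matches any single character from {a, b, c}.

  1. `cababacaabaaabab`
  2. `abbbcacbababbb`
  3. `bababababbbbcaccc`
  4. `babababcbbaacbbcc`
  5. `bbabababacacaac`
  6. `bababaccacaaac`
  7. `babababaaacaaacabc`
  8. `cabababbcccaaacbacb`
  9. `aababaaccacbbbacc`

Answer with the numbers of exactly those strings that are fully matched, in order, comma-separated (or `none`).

1 → match
2 → no match
3 → no match
4 → no match
5 → no match
6 → no match
7 → no match
8 → no match
9 → no match

1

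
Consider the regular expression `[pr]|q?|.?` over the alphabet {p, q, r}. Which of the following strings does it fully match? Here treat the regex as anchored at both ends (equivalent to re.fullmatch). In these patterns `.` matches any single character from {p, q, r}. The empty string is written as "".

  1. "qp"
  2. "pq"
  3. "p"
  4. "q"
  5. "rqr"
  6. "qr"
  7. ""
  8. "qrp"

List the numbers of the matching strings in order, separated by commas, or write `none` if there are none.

1 → no match
2 → no match
3 → match
4 → match
5 → no match
6 → no match
7 → match
8 → no match

3, 4, 7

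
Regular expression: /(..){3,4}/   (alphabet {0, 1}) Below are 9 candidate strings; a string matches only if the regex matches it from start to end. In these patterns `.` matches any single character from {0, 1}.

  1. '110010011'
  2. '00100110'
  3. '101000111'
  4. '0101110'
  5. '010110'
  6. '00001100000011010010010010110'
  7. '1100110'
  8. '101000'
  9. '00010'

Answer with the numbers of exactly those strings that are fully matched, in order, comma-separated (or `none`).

2, 5, 8

1 → no match
2 → match
3 → no match
4 → no match
5 → match
6 → no match
7 → no match
8 → match
9 → no match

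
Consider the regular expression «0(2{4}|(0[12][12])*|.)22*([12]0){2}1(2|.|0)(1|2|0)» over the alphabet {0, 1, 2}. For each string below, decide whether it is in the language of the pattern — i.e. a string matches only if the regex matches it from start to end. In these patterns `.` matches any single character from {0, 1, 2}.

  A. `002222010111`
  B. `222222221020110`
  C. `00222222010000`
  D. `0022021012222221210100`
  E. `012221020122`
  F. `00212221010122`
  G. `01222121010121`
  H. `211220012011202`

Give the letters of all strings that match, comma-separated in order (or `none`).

A → match
B → no match — must start with `0`
C → no match
D → no match
E → match
F → match
G → no match
H → no match — must start with `0`

A, E, F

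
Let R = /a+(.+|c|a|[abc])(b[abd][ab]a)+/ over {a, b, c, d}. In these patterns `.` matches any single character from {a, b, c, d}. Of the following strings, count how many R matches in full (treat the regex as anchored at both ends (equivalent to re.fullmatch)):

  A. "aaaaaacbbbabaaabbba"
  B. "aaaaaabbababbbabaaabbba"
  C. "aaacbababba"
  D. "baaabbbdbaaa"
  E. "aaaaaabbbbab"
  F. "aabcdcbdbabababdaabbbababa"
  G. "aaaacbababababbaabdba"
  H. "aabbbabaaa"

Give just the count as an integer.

A → match
B → match
C → no match
D → no match — must start with "a"
E → no match — must end with "a"
F → match
G → match
H → match
Total matched: 5

5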